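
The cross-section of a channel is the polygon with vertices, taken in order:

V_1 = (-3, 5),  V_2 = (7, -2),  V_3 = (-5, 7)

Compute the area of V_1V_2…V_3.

Apply Gauss's area formula: 2A = Σ (x_i·y_{i+1} − x_{i+1}·y_i), indices taken mod 3.
Σ = (-29) + (39) + (-4) = 6
Area = |Σ|/2 = 3.

3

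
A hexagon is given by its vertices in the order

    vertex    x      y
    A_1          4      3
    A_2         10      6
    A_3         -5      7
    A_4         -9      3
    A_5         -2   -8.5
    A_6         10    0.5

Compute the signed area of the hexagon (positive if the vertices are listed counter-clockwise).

Apply Gauss's area formula: 2A = Σ (x_i·y_{i+1} − x_{i+1}·y_i), indices taken mod 6.
Σ = (-6) + (100) + (48) + (82.5) + (84) + (28) = 336.5
Signed area = Σ/2 = 168.25 (positive ⇒ counter-clockwise traversal).

168.25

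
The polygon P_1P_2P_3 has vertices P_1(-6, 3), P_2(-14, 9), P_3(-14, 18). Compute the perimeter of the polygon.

36

|P_1P_2| = √((-8)² + (6)²) = √100 = 10
|P_2P_3| = √((0)² + (9)²) = √81 = 9
|P_3P_1| = √((8)² + (-15)²) = √289 = 17
Perimeter = 10 + 9 + 17 = 36.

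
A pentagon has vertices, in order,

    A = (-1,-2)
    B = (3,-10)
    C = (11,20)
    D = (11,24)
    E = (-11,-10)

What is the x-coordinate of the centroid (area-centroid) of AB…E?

809/297

Apply the shoelace formula. First the cross-terms c_i = x_i·y_{i+1} − x_{i+1}·y_i:
  16, 170, 44, 154, 12  ⇒  2A = 396, A = 198.
Then Σ (x_i + x_{i+1})·c_i = 3236, so x̄ = 3236 / (6·198) = 809/297.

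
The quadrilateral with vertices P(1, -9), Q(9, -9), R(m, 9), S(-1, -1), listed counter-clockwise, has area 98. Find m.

Write out the shoelace sum; only the two edges meeting at R involve m:
2·Area = [(9·9 − m·(-9)) + (m·(-1) − (-1)·9)] + 82
       = 8·m + 172 = 196
⇒ m = 3.

3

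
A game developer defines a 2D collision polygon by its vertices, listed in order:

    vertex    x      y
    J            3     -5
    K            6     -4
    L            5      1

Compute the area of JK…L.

8

J→K: (3)(-4) − (6)(-5) = 18
K→L: (6)(1) − (5)(-4) = 26
L→J: (5)(-5) − (3)(1) = -28
Σ = 16
Area = |Σ|/2 = 8.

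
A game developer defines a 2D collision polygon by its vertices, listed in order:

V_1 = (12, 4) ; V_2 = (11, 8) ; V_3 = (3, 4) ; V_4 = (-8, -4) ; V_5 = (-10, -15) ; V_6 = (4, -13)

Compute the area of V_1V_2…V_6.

267

Apply Gauss's area formula: 2A = Σ (x_i·y_{i+1} − x_{i+1}·y_i), indices taken mod 6.
Σ = (52) + (20) + (20) + (80) + (190) + (172) = 534
Area = |Σ|/2 = 267.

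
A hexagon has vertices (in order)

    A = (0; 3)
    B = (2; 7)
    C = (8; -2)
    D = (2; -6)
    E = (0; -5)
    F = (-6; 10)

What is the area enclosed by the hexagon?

A→B: (0)(7) − (2)(3) = -6
B→C: (2)(-2) − (8)(7) = -60
C→D: (8)(-6) − (2)(-2) = -44
D→E: (2)(-5) − (0)(-6) = -10
E→F: (0)(10) − (-6)(-5) = -30
F→A: (-6)(3) − (0)(10) = -18
Σ = -168
Area = |Σ|/2 = 84.

84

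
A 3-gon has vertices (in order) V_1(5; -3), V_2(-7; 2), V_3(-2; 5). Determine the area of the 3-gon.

Apply the shoelace (surveyor's) formula: 2A = Σ (x_i·y_{i+1} − x_{i+1}·y_i), indices taken mod 3.
V_1→V_2: (5)(2) − (-7)(-3) = -11
V_2→V_3: (-7)(5) − (-2)(2) = -31
V_3→V_1: (-2)(-3) − (5)(5) = -19
Σ = -61
Area = |Σ|/2 = 30.5.

30.5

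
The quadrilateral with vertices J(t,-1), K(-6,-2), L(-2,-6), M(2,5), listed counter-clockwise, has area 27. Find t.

Write out the shoelace sum; only the two edges meeting at J involve t:
2·Area = [(2·(-1) − t·5) + (t·(-2) − (-6)·(-1))] + 34
       = -7·t + 26 = 54
⇒ t = -4.

-4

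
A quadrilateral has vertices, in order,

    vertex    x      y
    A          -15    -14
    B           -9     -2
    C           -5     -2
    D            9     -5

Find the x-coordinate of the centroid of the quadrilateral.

-595/123

Apply the shoelace (surveyor's) formula. First the cross-terms c_i = x_i·y_{i+1} − x_{i+1}·y_i:
  -96, 8, 43, -201  ⇒  2A = -246, A = -123.
Then Σ (x_i + x_{i+1})·c_i = 3570, so x̄ = 3570 / (6·(-123)) = -595/123.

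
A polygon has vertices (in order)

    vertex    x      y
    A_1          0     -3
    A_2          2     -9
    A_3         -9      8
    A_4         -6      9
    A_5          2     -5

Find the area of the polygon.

Apply the shoelace (surveyor's) formula: 2A = Σ (x_i·y_{i+1} − x_{i+1}·y_i), indices taken mod 5.
Σ = (6) + (-65) + (-33) + (12) + (-6) = -86
Area = |Σ|/2 = 43.

43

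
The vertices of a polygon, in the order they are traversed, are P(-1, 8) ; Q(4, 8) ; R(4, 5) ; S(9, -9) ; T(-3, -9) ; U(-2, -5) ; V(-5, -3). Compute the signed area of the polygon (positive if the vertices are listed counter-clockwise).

-153

Apply the shoelace (surveyor's) formula: 2A = Σ (x_i·y_{i+1} − x_{i+1}·y_i), indices taken mod 7.
Σ = (-40) + (-12) + (-81) + (-108) + (-3) + (-19) + (-43) = -306
Signed area = Σ/2 = -153 (negative ⇒ clockwise traversal).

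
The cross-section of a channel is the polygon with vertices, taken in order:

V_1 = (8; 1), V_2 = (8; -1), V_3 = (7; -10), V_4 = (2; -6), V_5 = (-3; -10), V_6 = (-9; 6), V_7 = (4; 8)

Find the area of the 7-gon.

Cross-terms: -16, -73, -22, -38, -108, -96, -60  ⇒  Σ = -413
Area = |Σ|/2 = 206.5.

206.5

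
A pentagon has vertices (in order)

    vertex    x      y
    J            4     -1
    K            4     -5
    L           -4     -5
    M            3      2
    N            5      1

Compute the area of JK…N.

Apply the shoelace (surveyor's) formula: 2A = Σ (x_i·y_{i+1} − x_{i+1}·y_i), indices taken mod 5.
Σ = (-16) + (-40) + (7) + (-7) + (-9) = -65
Area = |Σ|/2 = 32.5.

32.5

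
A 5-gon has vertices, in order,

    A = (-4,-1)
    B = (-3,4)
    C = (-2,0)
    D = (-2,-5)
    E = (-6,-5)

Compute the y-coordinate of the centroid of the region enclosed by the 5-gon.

-209/105

Apply the shoelace (surveyor's) formula. First the cross-terms c_i = x_i·y_{i+1} − x_{i+1}·y_i:
  -19, 8, 10, -20, -14  ⇒  2A = -35, A = -17.5.
Then Σ (y_i + y_{i+1})·c_i = 209, so ȳ = 209 / (6·(-17.5)) = -209/105.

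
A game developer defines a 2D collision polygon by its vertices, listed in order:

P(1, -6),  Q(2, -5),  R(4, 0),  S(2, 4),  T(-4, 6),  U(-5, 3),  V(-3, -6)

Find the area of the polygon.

76

Apply Gauss's area formula: 2A = Σ (x_i·y_{i+1} − x_{i+1}·y_i), indices taken mod 7.
Cross-terms: 7, 20, 16, 28, 18, 39, 24  ⇒  Σ = 152
Area = |Σ|/2 = 76.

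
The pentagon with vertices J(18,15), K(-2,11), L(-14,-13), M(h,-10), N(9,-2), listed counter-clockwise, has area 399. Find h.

Write out the shoelace sum; only the two edges meeting at M involve h:
2·Area = [((-14)·(-10) − h·(-13)) + (h·(-2) − 9·(-10))] + 579
       = 11·h + 809 = 798
⇒ h = -1.

-1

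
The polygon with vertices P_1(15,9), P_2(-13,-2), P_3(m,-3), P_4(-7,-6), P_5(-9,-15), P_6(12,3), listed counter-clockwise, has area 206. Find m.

-10

The doubled signed area Σ (x_i y_{i+1} − x_{i+1} y_i) is linear in m.
With m=0 it equals 372; the coefficient of m is -4 (from the two edges through P_3).
So -4·m + 372 = 2·206 = 412 ⇒ m = -10.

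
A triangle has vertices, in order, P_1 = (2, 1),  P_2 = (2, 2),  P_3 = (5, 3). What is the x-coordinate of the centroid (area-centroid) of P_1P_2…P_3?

3

Apply the shoelace formula. First the cross-terms c_i = x_i·y_{i+1} − x_{i+1}·y_i:
  2, -4, -1  ⇒  2A = -3, A = -1.5.
Then Σ (x_i + x_{i+1})·c_i = -27, so x̄ = -27 / (6·(-1.5)) = 3.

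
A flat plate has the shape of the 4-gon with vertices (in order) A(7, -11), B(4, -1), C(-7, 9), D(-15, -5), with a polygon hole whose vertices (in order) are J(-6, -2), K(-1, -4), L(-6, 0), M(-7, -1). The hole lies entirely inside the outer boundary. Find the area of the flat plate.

Outer boundary:
Apply the shoelace formula: 2A = Σ (x_i·y_{i+1} − x_{i+1}·y_i), indices taken mod 4.
Σ = (37) + (29) + (170) + (200) = 436
Area = |Σ|/2 = 218.
Hole:
Apply the surveyor's formula: 2A = Σ (x_i·y_{i+1} − x_{i+1}·y_i), indices taken mod 4.
J→K: (-6)(-4) − (-1)(-2) = 22
K→L: (-1)(0) − (-6)(-4) = -24
L→M: (-6)(-1) − (-7)(0) = 6
M→J: (-7)(-2) − (-6)(-1) = 8
Σ = 12
Area = |Σ|/2 = 6.
Net area = 218 − 6 = 212.

212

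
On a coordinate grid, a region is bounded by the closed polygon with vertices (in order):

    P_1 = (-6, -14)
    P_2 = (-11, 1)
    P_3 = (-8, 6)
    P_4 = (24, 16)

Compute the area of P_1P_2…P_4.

365

Apply the shoelace (surveyor's) formula: 2A = Σ (x_i·y_{i+1} − x_{i+1}·y_i), indices taken mod 4.
Σ = (-160) + (-58) + (-272) + (-240) = -730
Area = |Σ|/2 = 365.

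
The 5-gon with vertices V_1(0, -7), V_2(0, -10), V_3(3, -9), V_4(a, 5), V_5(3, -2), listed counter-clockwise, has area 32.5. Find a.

Write out the shoelace sum; only the two edges meeting at V_4 involve a:
2·Area = [(3·5 − a·(-9)) + (a·(-2) − 3·5)] + 9
       = 7·a + 9 = 65
⇒ a = 8.

8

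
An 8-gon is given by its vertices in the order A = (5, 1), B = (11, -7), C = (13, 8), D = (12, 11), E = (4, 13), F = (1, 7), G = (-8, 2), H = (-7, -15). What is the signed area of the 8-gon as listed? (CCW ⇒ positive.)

Apply the shoelace formula: 2A = Σ (x_i·y_{i+1} − x_{i+1}·y_i), indices taken mod 8.
Σ = (-46) + (179) + (47) + (112) + (15) + (58) + (134) + (68) = 567
Signed area = Σ/2 = 283.5 (positive ⇒ counter-clockwise traversal).

283.5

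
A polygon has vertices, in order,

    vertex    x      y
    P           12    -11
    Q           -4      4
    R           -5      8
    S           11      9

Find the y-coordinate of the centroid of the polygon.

Apply Gauss's area formula. First the cross-terms c_i = x_i·y_{i+1} − x_{i+1}·y_i:
  4, -12, -133, -229  ⇒  2A = -370, A = -185.
Then Σ (y_i + y_{i+1})·c_i = -1975, so ȳ = -1975 / (6·(-185)) = 395/222.

395/222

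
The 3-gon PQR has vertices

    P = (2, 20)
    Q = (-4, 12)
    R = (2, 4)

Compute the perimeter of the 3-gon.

36

|PQ| = √((-6)² + (-8)²) = √100 = 10
|QR| = √((6)² + (-8)²) = √100 = 10
|RP| = √((0)² + (16)²) = √256 = 16
Perimeter = 10 + 10 + 16 = 36.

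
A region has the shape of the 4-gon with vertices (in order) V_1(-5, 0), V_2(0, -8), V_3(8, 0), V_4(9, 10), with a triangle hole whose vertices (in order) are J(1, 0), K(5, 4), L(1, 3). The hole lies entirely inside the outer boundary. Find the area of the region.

111

Outer boundary:
Apply the surveyor's formula: 2A = Σ (x_i·y_{i+1} − x_{i+1}·y_i), indices taken mod 4.
Σ = (40) + (64) + (80) + (50) = 234
Area = |Σ|/2 = 117.
Hole:
Apply the shoelace (surveyor's) formula: 2A = Σ (x_i·y_{i+1} − x_{i+1}·y_i), indices taken mod 3.
Σ = (4) + (11) + (-3) = 12
Area = |Σ|/2 = 6.
Net area = 117 − 6 = 111.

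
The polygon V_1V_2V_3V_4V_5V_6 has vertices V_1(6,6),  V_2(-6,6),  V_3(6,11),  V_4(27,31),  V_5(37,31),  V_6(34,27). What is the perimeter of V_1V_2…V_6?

|V_1V_2| = √((-12)² + (0)²) = √144 = 12
|V_2V_3| = √((12)² + (5)²) = √169 = 13
|V_3V_4| = √((21)² + (20)²) = √841 = 29
|V_4V_5| = √((10)² + (0)²) = √100 = 10
|V_5V_6| = √((-3)² + (-4)²) = √25 = 5
|V_6V_1| = √((-28)² + (-21)²) = √1225 = 35
Perimeter = 12 + 13 + 29 + 10 + 5 + 35 = 104.

104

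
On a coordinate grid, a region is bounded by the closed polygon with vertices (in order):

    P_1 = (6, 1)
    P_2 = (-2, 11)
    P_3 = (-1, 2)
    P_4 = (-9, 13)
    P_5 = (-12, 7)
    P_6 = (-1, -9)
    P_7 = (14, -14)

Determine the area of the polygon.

263

Apply the shoelace (surveyor's) formula: 2A = Σ (x_i·y_{i+1} − x_{i+1}·y_i), indices taken mod 7.
Σ = (68) + (7) + (5) + (93) + (115) + (140) + (98) = 526
Area = |Σ|/2 = 263.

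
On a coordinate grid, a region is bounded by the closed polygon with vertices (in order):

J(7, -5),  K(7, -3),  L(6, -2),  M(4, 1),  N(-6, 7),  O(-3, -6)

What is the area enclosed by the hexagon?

90

Σ = (14) + (4) + (14) + (34) + (57) + (57) = 180
Area = |Σ|/2 = 90.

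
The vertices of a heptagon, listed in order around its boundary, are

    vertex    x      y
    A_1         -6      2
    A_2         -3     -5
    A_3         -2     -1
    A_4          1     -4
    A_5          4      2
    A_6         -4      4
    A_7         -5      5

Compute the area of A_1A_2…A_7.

50

A_1→A_2: (-6)(-5) − (-3)(2) = 36
A_2→A_3: (-3)(-1) − (-2)(-5) = -7
A_3→A_4: (-2)(-4) − (1)(-1) = 9
A_4→A_5: (1)(2) − (4)(-4) = 18
A_5→A_6: (4)(4) − (-4)(2) = 24
A_6→A_7: (-4)(5) − (-5)(4) = 0
A_7→A_1: (-5)(2) − (-6)(5) = 20
Σ = 100
Area = |Σ|/2 = 50.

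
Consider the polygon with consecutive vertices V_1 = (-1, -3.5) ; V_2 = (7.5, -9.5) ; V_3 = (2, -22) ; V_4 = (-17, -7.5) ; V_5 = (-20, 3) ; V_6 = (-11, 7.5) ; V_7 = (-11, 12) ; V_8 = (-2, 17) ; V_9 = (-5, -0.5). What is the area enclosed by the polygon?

Apply the shoelace (surveyor's) formula: 2A = Σ (x_i·y_{i+1} − x_{i+1}·y_i), indices taken mod 9.
Σ = (35.75) + (-146) + (-389) + (-201) + (-117) + (-49.5) + (-163) + (86) + (17) = -926.75
Area = |Σ|/2 = 463.375.

463.375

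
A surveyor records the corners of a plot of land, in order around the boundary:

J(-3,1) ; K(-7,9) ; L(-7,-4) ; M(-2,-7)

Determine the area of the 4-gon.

44.5

Cross-terms: -20, 91, 41, -23  ⇒  Σ = 89
Area = |Σ|/2 = 44.5.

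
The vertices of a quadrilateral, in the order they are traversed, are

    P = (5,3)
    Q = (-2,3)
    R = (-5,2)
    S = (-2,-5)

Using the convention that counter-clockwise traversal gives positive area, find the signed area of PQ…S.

40

Apply Gauss's area formula: 2A = Σ (x_i·y_{i+1} − x_{i+1}·y_i), indices taken mod 4.
Σ = (21) + (11) + (29) + (19) = 80
Signed area = Σ/2 = 40 (positive ⇒ counter-clockwise traversal).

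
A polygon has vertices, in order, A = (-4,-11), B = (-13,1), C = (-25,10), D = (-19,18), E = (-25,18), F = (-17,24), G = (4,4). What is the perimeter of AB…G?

|AB| = √((-9)² + (12)²) = √225 = 15
|BC| = √((-12)² + (9)²) = √225 = 15
|CD| = √((6)² + (8)²) = √100 = 10
|DE| = √((-6)² + (0)²) = √36 = 6
|EF| = √((8)² + (6)²) = √100 = 10
|FG| = √((21)² + (-20)²) = √841 = 29
|GA| = √((-8)² + (-15)²) = √289 = 17
Perimeter = 15 + 15 + 10 + 6 + 10 + 29 + 17 = 102.

102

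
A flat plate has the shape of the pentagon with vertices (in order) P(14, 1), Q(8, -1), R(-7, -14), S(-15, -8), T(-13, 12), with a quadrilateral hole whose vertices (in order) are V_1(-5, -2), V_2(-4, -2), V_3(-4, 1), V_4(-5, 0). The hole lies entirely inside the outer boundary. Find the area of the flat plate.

377.5

Outer boundary:
Apply Gauss's area formula: 2A = Σ (x_i·y_{i+1} − x_{i+1}·y_i), indices taken mod 5.
Cross-terms: -22, -119, -154, -284, -181  ⇒  Σ = -760
Area = |Σ|/2 = 380.
Hole:
Apply Gauss's area formula: 2A = Σ (x_i·y_{i+1} − x_{i+1}·y_i), indices taken mod 4.
Σ = (2) + (-12) + (5) + (10) = 5
Area = |Σ|/2 = 2.5.
Net area = 380 − 2.5 = 377.5.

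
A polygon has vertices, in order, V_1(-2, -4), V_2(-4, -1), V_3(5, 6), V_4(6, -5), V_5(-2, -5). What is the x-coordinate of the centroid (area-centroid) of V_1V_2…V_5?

Apply the shoelace formula. First the cross-terms c_i = x_i·y_{i+1} − x_{i+1}·y_i:
  -14, -19, -61, -40, -2  ⇒  2A = -136, A = -68.
Then Σ (x_i + x_{i+1})·c_i = -758, so x̄ = -758 / (6·(-68)) = 379/204.

379/204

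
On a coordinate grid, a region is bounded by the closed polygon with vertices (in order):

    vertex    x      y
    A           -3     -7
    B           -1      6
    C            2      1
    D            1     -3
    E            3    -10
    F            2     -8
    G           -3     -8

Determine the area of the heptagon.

Σ = (-25) + (-13) + (-7) + (-1) + (-4) + (-40) + (-3) = -93
Area = |Σ|/2 = 46.5.

46.5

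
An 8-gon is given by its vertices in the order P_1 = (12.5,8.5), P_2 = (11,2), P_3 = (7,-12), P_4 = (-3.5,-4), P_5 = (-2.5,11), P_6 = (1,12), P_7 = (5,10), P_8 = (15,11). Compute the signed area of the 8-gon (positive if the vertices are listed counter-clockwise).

-264.5

Apply the shoelace (surveyor's) formula: 2A = Σ (x_i·y_{i+1} − x_{i+1}·y_i), indices taken mod 8.
P_1→P_2: (12.5)(2) − (11)(8.5) = -68.5
P_2→P_3: (11)(-12) − (7)(2) = -146
P_3→P_4: (7)(-4) − (-3.5)(-12) = -70
P_4→P_5: (-3.5)(11) − (-2.5)(-4) = -48.5
P_5→P_6: (-2.5)(12) − (1)(11) = -41
P_6→P_7: (1)(10) − (5)(12) = -50
P_7→P_8: (5)(11) − (15)(10) = -95
P_8→P_1: (15)(8.5) − (12.5)(11) = -10
Σ = -529
Signed area = Σ/2 = -264.5 (negative ⇒ clockwise traversal).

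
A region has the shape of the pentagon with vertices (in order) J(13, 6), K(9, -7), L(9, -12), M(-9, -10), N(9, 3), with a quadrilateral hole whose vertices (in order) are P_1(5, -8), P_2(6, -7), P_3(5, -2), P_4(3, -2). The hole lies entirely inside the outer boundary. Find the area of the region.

146

Outer boundary:
J→K: (13)(-7) − (9)(6) = -145
K→L: (9)(-12) − (9)(-7) = -45
L→M: (9)(-10) − (-9)(-12) = -198
M→N: (-9)(3) − (9)(-10) = 63
N→J: (9)(6) − (13)(3) = 15
Σ = -310
Area = |Σ|/2 = 155.
Hole:
Σ = (13) + (23) + (-4) + (-14) = 18
Area = |Σ|/2 = 9.
Net area = 155 − 9 = 146.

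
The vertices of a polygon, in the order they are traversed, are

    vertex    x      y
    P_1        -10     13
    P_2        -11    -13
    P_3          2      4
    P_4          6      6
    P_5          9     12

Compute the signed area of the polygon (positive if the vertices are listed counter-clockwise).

249

Apply the shoelace formula: 2A = Σ (x_i·y_{i+1} − x_{i+1}·y_i), indices taken mod 5.
P_1→P_2: (-10)(-13) − (-11)(13) = 273
P_2→P_3: (-11)(4) − (2)(-13) = -18
P_3→P_4: (2)(6) − (6)(4) = -12
P_4→P_5: (6)(12) − (9)(6) = 18
P_5→P_1: (9)(13) − (-10)(12) = 237
Σ = 498
Signed area = Σ/2 = 249 (positive ⇒ counter-clockwise traversal).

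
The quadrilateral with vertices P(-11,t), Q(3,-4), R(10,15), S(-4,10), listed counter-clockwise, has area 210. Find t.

-3

The doubled signed area Σ (x_i y_{i+1} − x_{i+1} y_i) is linear in t.
With t=0 it equals 399; the coefficient of t is -7 (from the two edges through P).
So -7·t + 399 = 2·210 = 420 ⇒ t = -3.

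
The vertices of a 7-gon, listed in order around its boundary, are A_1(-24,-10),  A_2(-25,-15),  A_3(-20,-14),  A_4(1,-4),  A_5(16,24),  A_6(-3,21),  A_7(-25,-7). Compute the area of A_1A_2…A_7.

Apply Gauss's area formula: 2A = Σ (x_i·y_{i+1} − x_{i+1}·y_i), indices taken mod 7.
Σ = (110) + (50) + (94) + (88) + (408) + (546) + (82) = 1378
Area = |Σ|/2 = 689.

689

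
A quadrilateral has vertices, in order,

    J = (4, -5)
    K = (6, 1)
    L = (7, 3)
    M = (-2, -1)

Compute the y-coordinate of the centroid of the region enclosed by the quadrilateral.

-89/87

Apply the shoelace (surveyor's) formula. First the cross-terms c_i = x_i·y_{i+1} − x_{i+1}·y_i:
  34, 11, -1, 14  ⇒  2A = 58, A = 29.
Then Σ (y_i + y_{i+1})·c_i = -178, so ȳ = -178 / (6·29) = -89/87.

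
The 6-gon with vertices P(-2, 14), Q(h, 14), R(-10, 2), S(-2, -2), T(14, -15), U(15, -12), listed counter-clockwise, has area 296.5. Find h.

-13

The doubled signed area Σ (x_i y_{i+1} − x_{i+1} y_i) is linear in h.
With h=0 it equals 437; the coefficient of h is -12 (from the two edges through Q).
So -12·h + 437 = 2·296.5 = 593 ⇒ h = -13.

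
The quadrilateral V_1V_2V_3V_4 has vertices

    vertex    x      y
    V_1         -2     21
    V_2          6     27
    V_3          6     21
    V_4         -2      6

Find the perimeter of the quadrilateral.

48

|V_1V_2| = √((8)² + (6)²) = √100 = 10
|V_2V_3| = √((0)² + (-6)²) = √36 = 6
|V_3V_4| = √((-8)² + (-15)²) = √289 = 17
|V_4V_1| = √((0)² + (15)²) = √225 = 15
Perimeter = 10 + 6 + 17 + 15 = 48.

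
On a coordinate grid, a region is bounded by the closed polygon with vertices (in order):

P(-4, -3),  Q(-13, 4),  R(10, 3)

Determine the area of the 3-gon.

76

Apply the surveyor's formula: 2A = Σ (x_i·y_{i+1} − x_{i+1}·y_i), indices taken mod 3.
Σ = (-55) + (-79) + (-18) = -152
Area = |Σ|/2 = 76.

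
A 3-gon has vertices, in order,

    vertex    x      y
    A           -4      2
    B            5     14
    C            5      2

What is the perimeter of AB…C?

|AB| = √((9)² + (12)²) = √225 = 15
|BC| = √((0)² + (-12)²) = √144 = 12
|CA| = √((-9)² + (0)²) = √81 = 9
Perimeter = 15 + 12 + 9 = 36.

36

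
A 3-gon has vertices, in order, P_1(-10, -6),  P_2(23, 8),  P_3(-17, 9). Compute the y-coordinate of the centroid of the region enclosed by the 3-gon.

11/3

Apply the shoelace formula. First the cross-terms c_i = x_i·y_{i+1} − x_{i+1}·y_i:
  58, 343, 192  ⇒  2A = 593, A = 296.5.
Then Σ (y_i + y_{i+1})·c_i = 6523, so ȳ = 6523 / (6·296.5) = 11/3.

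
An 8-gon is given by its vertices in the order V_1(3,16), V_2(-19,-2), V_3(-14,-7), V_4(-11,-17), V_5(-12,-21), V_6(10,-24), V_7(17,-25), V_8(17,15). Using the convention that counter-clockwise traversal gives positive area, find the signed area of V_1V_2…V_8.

1077

Apply the shoelace (surveyor's) formula: 2A = Σ (x_i·y_{i+1} − x_{i+1}·y_i), indices taken mod 8.
Cross-terms: 298, 105, 161, 27, 498, 158, 680, 227  ⇒  Σ = 2154
Signed area = Σ/2 = 1077 (positive ⇒ counter-clockwise traversal).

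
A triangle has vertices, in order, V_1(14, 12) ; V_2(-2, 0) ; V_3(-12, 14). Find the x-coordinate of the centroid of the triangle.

0

Apply the surveyor's formula. First the cross-terms c_i = x_i·y_{i+1} − x_{i+1}·y_i:
  24, -28, -340  ⇒  2A = -344, A = -172.
Then Σ (x_i + x_{i+1})·c_i = 0, so x̄ = 0 / (6·(-172)) = 0.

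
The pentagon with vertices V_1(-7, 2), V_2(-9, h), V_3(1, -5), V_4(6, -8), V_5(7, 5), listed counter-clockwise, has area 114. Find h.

-1

Write out the shoelace sum; only the two edges meeting at V_2 involve h:
2·Area = [((-7)·h − (-9)·2) + ((-9)·(-5) − 1·h)] + 157
       = -8·h + 220 = 228
⇒ h = -1.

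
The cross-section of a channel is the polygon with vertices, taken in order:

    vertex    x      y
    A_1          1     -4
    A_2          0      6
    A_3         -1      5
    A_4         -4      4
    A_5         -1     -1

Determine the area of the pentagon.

A_1→A_2: (1)(6) − (0)(-4) = 6
A_2→A_3: (0)(5) − (-1)(6) = 6
A_3→A_4: (-1)(4) − (-4)(5) = 16
A_4→A_5: (-4)(-1) − (-1)(4) = 8
A_5→A_1: (-1)(-4) − (1)(-1) = 5
Σ = 41
Area = |Σ|/2 = 20.5.

20.5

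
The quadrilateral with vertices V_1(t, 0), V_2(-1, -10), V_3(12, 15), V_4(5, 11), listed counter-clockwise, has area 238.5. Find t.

The doubled signed area Σ (x_i y_{i+1} − x_{i+1} y_i) is linear in t.
With t=0 it equals 162; the coefficient of t is -21 (from the two edges through V_1).
So -21·t + 162 = 2·238.5 = 477 ⇒ t = -15.

-15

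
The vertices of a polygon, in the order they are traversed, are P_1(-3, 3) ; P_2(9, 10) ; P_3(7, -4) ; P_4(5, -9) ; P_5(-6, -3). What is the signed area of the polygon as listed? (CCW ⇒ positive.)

-151

Σ = (-57) + (-106) + (-43) + (-69) + (-27) = -302
Signed area = Σ/2 = -151 (negative ⇒ clockwise traversal).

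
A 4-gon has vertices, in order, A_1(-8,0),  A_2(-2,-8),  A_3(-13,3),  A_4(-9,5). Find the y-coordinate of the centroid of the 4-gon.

Apply Gauss's area formula. First the cross-terms c_i = x_i·y_{i+1} − x_{i+1}·y_i:
  64, -110, -38, 40  ⇒  2A = -44, A = -22.
Then Σ (y_i + y_{i+1})·c_i = -66, so ȳ = -66 / (6·(-22)) = 0.5.

0.5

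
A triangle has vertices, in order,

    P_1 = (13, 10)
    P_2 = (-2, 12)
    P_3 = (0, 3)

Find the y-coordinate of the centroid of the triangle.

25/3

Apply the shoelace formula. First the cross-terms c_i = x_i·y_{i+1} − x_{i+1}·y_i:
  176, -6, -39  ⇒  2A = 131, A = 65.5.
Then Σ (y_i + y_{i+1})·c_i = 3275, so ȳ = 3275 / (6·65.5) = 25/3.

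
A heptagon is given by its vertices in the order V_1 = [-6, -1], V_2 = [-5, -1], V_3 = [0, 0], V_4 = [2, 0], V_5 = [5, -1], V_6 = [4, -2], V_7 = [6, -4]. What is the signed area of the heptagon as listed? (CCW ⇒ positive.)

-20.5

Cross-terms: 1, 0, 0, -2, -6, -4, -30  ⇒  Σ = -41
Signed area = Σ/2 = -20.5 (negative ⇒ clockwise traversal).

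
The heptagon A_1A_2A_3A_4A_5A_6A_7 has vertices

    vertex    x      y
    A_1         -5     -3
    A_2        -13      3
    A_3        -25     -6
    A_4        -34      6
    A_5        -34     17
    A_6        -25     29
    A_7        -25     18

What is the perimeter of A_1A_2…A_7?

|A_1A_2| = √((-8)² + (6)²) = √100 = 10
|A_2A_3| = √((-12)² + (-9)²) = √225 = 15
|A_3A_4| = √((-9)² + (12)²) = √225 = 15
|A_4A_5| = √((0)² + (11)²) = √121 = 11
|A_5A_6| = √((9)² + (12)²) = √225 = 15
|A_6A_7| = √((0)² + (-11)²) = √121 = 11
|A_7A_1| = √((20)² + (-21)²) = √841 = 29
Perimeter = 10 + 15 + 15 + 11 + 15 + 11 + 29 = 106.

106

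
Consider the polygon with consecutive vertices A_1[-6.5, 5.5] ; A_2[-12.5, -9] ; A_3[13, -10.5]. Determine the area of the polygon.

189.375

Apply the shoelace (surveyor's) formula: 2A = Σ (x_i·y_{i+1} − x_{i+1}·y_i), indices taken mod 3.
A_1→A_2: (-6.5)(-9) − (-12.5)(5.5) = 127.25
A_2→A_3: (-12.5)(-10.5) − (13)(-9) = 248.25
A_3→A_1: (13)(5.5) − (-6.5)(-10.5) = 3.25
Σ = 378.75
Area = |Σ|/2 = 189.375.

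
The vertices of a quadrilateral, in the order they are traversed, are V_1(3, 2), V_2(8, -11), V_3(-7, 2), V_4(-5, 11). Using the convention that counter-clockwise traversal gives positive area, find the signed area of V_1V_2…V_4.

Apply the shoelace formula: 2A = Σ (x_i·y_{i+1} − x_{i+1}·y_i), indices taken mod 4.
Σ = (-49) + (-61) + (-67) + (-43) = -220
Signed area = Σ/2 = -110 (negative ⇒ clockwise traversal).

-110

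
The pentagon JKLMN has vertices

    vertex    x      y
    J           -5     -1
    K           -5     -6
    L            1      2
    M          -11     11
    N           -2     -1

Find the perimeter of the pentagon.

48

|JK| = √((0)² + (-5)²) = √25 = 5
|KL| = √((6)² + (8)²) = √100 = 10
|LM| = √((-12)² + (9)²) = √225 = 15
|MN| = √((9)² + (-12)²) = √225 = 15
|NJ| = √((-3)² + (0)²) = √9 = 3
Perimeter = 5 + 10 + 15 + 15 + 3 = 48.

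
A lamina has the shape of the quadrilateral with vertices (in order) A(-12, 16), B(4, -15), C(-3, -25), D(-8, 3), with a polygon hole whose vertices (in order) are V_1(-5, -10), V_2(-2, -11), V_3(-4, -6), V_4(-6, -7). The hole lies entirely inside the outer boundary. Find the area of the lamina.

Outer boundary:
Apply the shoelace (surveyor's) formula: 2A = Σ (x_i·y_{i+1} − x_{i+1}·y_i), indices taken mod 4.
A→B: (-12)(-15) − (4)(16) = 116
B→C: (4)(-25) − (-3)(-15) = -145
C→D: (-3)(3) − (-8)(-25) = -209
D→A: (-8)(16) − (-12)(3) = -92
Σ = -330
Area = |Σ|/2 = 165.
Hole:
Σ = (35) + (-32) + (-8) + (25) = 20
Area = |Σ|/2 = 10.
Net area = 165 − 10 = 155.

155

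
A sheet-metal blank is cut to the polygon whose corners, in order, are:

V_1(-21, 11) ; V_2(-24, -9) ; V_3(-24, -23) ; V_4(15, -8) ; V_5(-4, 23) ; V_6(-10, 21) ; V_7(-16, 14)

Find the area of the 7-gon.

Apply the shoelace (surveyor's) formula: 2A = Σ (x_i·y_{i+1} − x_{i+1}·y_i), indices taken mod 7.
V_1→V_2: (-21)(-9) − (-24)(11) = 453
V_2→V_3: (-24)(-23) − (-24)(-9) = 336
V_3→V_4: (-24)(-8) − (15)(-23) = 537
V_4→V_5: (15)(23) − (-4)(-8) = 313
V_5→V_6: (-4)(21) − (-10)(23) = 146
V_6→V_7: (-10)(14) − (-16)(21) = 196
V_7→V_1: (-16)(11) − (-21)(14) = 118
Σ = 2099
Area = |Σ|/2 = 1049.5.

1049.5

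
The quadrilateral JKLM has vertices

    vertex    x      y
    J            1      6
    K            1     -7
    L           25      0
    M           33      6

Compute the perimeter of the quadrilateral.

|JK| = √((0)² + (-13)²) = √169 = 13
|KL| = √((24)² + (7)²) = √625 = 25
|LM| = √((8)² + (6)²) = √100 = 10
|MJ| = √((-32)² + (0)²) = √1024 = 32
Perimeter = 13 + 25 + 10 + 32 = 80.

80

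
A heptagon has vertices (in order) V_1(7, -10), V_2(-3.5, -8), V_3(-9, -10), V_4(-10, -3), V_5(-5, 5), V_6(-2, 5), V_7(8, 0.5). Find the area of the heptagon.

Apply the surveyor's formula: 2A = Σ (x_i·y_{i+1} − x_{i+1}·y_i), indices taken mod 7.
Σ = (-91) + (-37) + (-73) + (-65) + (-15) + (-41) + (-83.5) = -405.5
Area = |Σ|/2 = 202.75.

202.75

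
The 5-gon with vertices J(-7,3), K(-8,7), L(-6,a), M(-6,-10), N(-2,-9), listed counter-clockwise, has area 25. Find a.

-4

Write out the shoelace sum; only the two edges meeting at L involve a:
2·Area = [((-8)·a − (-6)·7) + ((-6)·(-10) − (-6)·a)] + -60
       = -2·a + 42 = 50
⇒ a = -4.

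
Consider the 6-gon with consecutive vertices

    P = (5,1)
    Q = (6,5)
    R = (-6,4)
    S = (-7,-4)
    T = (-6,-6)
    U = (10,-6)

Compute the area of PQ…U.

P→Q: (5)(5) − (6)(1) = 19
Q→R: (6)(4) − (-6)(5) = 54
R→S: (-6)(-4) − (-7)(4) = 52
S→T: (-7)(-6) − (-6)(-4) = 18
T→U: (-6)(-6) − (10)(-6) = 96
U→P: (10)(1) − (5)(-6) = 40
Σ = 279
Area = |Σ|/2 = 139.5.

139.5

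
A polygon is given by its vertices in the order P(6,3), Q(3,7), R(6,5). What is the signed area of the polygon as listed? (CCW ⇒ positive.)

Apply the shoelace formula: 2A = Σ (x_i·y_{i+1} − x_{i+1}·y_i), indices taken mod 3.
Cross-terms: 33, -27, -12  ⇒  Σ = -6
Signed area = Σ/2 = -3 (negative ⇒ clockwise traversal).

-3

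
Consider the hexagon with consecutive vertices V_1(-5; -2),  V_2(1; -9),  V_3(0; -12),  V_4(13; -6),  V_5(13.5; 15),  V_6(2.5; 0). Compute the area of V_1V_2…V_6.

Apply the shoelace (surveyor's) formula: 2A = Σ (x_i·y_{i+1} − x_{i+1}·y_i), indices taken mod 6.
Σ = (47) + (-12) + (156) + (276) + (-37.5) + (-5) = 424.5
Area = |Σ|/2 = 212.25.

212.25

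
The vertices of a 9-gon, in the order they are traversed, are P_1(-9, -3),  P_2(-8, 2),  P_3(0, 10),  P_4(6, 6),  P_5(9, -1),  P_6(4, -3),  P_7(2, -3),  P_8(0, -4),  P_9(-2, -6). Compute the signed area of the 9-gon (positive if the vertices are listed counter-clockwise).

-167.5

Cross-terms: -42, -80, -60, -60, -23, -6, -8, -8, -48  ⇒  Σ = -335
Signed area = Σ/2 = -167.5 (negative ⇒ clockwise traversal).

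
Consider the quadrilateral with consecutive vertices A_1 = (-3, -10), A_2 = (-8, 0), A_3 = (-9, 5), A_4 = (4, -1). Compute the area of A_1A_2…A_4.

Apply the shoelace formula: 2A = Σ (x_i·y_{i+1} − x_{i+1}·y_i), indices taken mod 4.
Σ = (-80) + (-40) + (-11) + (-43) = -174
Area = |Σ|/2 = 87.

87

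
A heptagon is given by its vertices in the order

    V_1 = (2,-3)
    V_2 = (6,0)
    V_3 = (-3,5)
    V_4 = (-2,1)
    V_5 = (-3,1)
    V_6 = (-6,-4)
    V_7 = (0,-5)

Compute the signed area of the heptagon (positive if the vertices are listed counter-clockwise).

57

Apply the shoelace formula: 2A = Σ (x_i·y_{i+1} − x_{i+1}·y_i), indices taken mod 7.
Σ = (18) + (30) + (7) + (1) + (18) + (30) + (10) = 114
Signed area = Σ/2 = 57 (positive ⇒ counter-clockwise traversal).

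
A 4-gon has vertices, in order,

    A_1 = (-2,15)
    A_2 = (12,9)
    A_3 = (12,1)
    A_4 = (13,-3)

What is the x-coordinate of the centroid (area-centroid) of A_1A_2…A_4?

245/33

Apply the shoelace (surveyor's) formula. First the cross-terms c_i = x_i·y_{i+1} − x_{i+1}·y_i:
  -198, -96, -49, 189  ⇒  2A = -154, A = -77.
Then Σ (x_i + x_{i+1})·c_i = -3430, so x̄ = -3430 / (6·(-77)) = 245/33.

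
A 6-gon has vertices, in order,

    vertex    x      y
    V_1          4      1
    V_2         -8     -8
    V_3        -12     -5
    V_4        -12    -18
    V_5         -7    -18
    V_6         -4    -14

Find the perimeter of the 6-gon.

|V_1V_2| = √((-12)² + (-9)²) = √225 = 15
|V_2V_3| = √((-4)² + (3)²) = √25 = 5
|V_3V_4| = √((0)² + (-13)²) = √169 = 13
|V_4V_5| = √((5)² + (0)²) = √25 = 5
|V_5V_6| = √((3)² + (4)²) = √25 = 5
|V_6V_1| = √((8)² + (15)²) = √289 = 17
Perimeter = 15 + 5 + 13 + 5 + 5 + 17 = 60.

60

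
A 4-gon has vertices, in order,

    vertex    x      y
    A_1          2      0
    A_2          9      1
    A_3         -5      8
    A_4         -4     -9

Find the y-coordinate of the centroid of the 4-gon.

Apply Gauss's area formula. First the cross-terms c_i = x_i·y_{i+1} − x_{i+1}·y_i:
  2, 77, 77, 18  ⇒  2A = 174, A = 87.
Then Σ (y_i + y_{i+1})·c_i = 456, so ȳ = 456 / (6·87) = 76/87.

76/87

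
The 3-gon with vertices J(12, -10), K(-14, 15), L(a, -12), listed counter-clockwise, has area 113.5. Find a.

5

The doubled signed area Σ (x_i y_{i+1} − x_{i+1} y_i) is linear in a.
With a=0 it equals 352; the coefficient of a is -25 (from the two edges through L).
So -25·a + 352 = 2·113.5 = 227 ⇒ a = 5.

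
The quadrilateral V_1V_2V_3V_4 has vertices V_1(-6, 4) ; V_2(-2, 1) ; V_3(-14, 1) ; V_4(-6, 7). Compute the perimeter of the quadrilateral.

|V_1V_2| = √((4)² + (-3)²) = √25 = 5
|V_2V_3| = √((-12)² + (0)²) = √144 = 12
|V_3V_4| = √((8)² + (6)²) = √100 = 10
|V_4V_1| = √((0)² + (-3)²) = √9 = 3
Perimeter = 5 + 12 + 10 + 3 = 30.

30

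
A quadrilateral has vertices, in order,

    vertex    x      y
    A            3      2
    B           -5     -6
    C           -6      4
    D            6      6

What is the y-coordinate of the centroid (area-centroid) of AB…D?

84/65

Apply the shoelace (surveyor's) formula. First the cross-terms c_i = x_i·y_{i+1} − x_{i+1}·y_i:
  -8, -56, -60, -6  ⇒  2A = -130, A = -65.
Then Σ (y_i + y_{i+1})·c_i = -504, so ȳ = -504 / (6·(-65)) = 84/65.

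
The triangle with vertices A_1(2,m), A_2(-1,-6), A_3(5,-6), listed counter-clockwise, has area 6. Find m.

-4

The doubled signed area Σ (x_i y_{i+1} − x_{i+1} y_i) is linear in m.
With m=0 it equals 36; the coefficient of m is 6 (from the two edges through A_1).
So 6·m + 36 = 2·6 = 12 ⇒ m = -4.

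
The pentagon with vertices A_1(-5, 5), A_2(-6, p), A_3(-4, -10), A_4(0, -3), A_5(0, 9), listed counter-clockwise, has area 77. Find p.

-7

Write out the shoelace sum; only the two edges meeting at A_2 involve p:
2·Area = [((-5)·p − (-6)·5) + ((-6)·(-10) − (-4)·p)] + 57
       = -1·p + 147 = 154
⇒ p = -7.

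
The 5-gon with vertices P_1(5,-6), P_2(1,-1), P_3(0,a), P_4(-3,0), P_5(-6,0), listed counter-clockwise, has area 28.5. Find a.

Write out the shoelace sum; only the two edges meeting at P_3 involve a:
2·Area = [(1·a − 0·(-1)) + (0·0 − (-3)·a)] + 37
       = 4·a + 37 = 57
⇒ a = 5.

5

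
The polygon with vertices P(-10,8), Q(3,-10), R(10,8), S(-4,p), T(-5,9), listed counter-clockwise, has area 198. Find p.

10

The doubled signed area Σ (x_i y_{i+1} − x_{i+1} y_i) is linear in p.
With p=0 it equals 246; the coefficient of p is 15 (from the two edges through S).
So 15·p + 246 = 2·198 = 396 ⇒ p = 10.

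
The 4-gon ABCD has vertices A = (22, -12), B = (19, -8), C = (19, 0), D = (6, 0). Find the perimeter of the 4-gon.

|AB| = √((-3)² + (4)²) = √25 = 5
|BC| = √((0)² + (8)²) = √64 = 8
|CD| = √((-13)² + (0)²) = √169 = 13
|DA| = √((16)² + (-12)²) = √400 = 20
Perimeter = 5 + 8 + 13 + 20 = 46.

46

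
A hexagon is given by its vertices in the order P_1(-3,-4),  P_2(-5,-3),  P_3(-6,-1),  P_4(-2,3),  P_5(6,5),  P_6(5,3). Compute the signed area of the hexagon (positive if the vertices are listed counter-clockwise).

-45

Apply the shoelace formula: 2A = Σ (x_i·y_{i+1} − x_{i+1}·y_i), indices taken mod 6.
Σ = (-11) + (-13) + (-20) + (-28) + (-7) + (-11) = -90
Signed area = Σ/2 = -45 (negative ⇒ clockwise traversal).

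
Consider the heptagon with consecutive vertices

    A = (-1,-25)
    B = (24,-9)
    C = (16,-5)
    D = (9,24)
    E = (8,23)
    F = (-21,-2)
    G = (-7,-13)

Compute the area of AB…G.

982.5

Apply the shoelace (surveyor's) formula: 2A = Σ (x_i·y_{i+1} − x_{i+1}·y_i), indices taken mod 7.
Σ = (609) + (24) + (429) + (15) + (467) + (259) + (162) = 1965
Area = |Σ|/2 = 982.5.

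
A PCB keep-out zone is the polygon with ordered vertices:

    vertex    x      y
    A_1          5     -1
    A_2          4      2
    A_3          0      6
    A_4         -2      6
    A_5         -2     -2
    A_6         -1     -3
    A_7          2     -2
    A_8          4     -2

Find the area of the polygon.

44

A_1→A_2: (5)(2) − (4)(-1) = 14
A_2→A_3: (4)(6) − (0)(2) = 24
A_3→A_4: (0)(6) − (-2)(6) = 12
A_4→A_5: (-2)(-2) − (-2)(6) = 16
A_5→A_6: (-2)(-3) − (-1)(-2) = 4
A_6→A_7: (-1)(-2) − (2)(-3) = 8
A_7→A_8: (2)(-2) − (4)(-2) = 4
A_8→A_1: (4)(-1) − (5)(-2) = 6
Σ = 88
Area = |Σ|/2 = 44.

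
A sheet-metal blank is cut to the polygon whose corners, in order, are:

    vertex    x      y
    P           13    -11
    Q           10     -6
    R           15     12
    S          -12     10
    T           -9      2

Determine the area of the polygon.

337.5

Apply Gauss's area formula: 2A = Σ (x_i·y_{i+1} − x_{i+1}·y_i), indices taken mod 5.
Σ = (32) + (210) + (294) + (66) + (73) = 675
Area = |Σ|/2 = 337.5.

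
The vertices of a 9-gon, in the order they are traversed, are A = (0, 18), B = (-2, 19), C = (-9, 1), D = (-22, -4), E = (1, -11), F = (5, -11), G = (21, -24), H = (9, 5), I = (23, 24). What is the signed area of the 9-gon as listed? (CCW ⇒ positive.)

Σ = (36) + (169) + (58) + (246) + (44) + (111) + (321) + (101) + (414) = 1500
Signed area = Σ/2 = 750 (positive ⇒ counter-clockwise traversal).

750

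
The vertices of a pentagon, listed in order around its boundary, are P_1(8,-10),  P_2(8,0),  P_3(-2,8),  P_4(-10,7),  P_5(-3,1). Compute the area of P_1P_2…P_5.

Apply the shoelace (surveyor's) formula: 2A = Σ (x_i·y_{i+1} − x_{i+1}·y_i), indices taken mod 5.
Σ = (80) + (64) + (66) + (11) + (22) = 243
Area = |Σ|/2 = 121.5.

121.5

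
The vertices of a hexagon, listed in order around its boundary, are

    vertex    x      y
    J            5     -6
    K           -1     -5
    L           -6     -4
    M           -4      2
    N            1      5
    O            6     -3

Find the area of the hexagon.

80.5

Σ = (-31) + (-26) + (-28) + (-22) + (-33) + (-21) = -161
Area = |Σ|/2 = 80.5.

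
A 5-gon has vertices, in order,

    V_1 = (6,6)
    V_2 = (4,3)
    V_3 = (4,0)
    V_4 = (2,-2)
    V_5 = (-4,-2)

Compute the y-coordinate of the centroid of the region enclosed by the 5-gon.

Apply Gauss's area formula. First the cross-terms c_i = x_i·y_{i+1} − x_{i+1}·y_i:
  -6, -12, -8, -12, -12  ⇒  2A = -50, A = -25.
Then Σ (y_i + y_{i+1})·c_i = -74, so ȳ = -74 / (6·(-25)) = 37/75.

37/75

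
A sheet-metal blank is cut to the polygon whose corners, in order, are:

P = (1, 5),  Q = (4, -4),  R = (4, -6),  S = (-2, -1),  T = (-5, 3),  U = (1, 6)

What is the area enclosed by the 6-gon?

46.5

Apply the shoelace formula: 2A = Σ (x_i·y_{i+1} − x_{i+1}·y_i), indices taken mod 6.
P→Q: (1)(-4) − (4)(5) = -24
Q→R: (4)(-6) − (4)(-4) = -8
R→S: (4)(-1) − (-2)(-6) = -16
S→T: (-2)(3) − (-5)(-1) = -11
T→U: (-5)(6) − (1)(3) = -33
U→P: (1)(5) − (1)(6) = -1
Σ = -93
Area = |Σ|/2 = 46.5.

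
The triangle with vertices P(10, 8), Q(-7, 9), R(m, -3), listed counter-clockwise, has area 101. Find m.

-5

The doubled signed area Σ (x_i y_{i+1} − x_{i+1} y_i) is linear in m.
With m=0 it equals 197; the coefficient of m is -1 (from the two edges through R).
So -1·m + 197 = 2·101 = 202 ⇒ m = -5.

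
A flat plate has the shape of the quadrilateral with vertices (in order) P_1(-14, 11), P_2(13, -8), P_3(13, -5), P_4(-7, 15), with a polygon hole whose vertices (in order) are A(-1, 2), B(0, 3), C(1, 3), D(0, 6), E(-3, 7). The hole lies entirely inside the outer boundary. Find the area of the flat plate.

141

Outer boundary:
Σ = (-31) + (39) + (160) + (133) = 301
Area = |Σ|/2 = 150.5.
Hole:
Σ = (-3) + (-3) + (6) + (18) + (1) = 19
Area = |Σ|/2 = 9.5.
Net area = 150.5 − 9.5 = 141.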